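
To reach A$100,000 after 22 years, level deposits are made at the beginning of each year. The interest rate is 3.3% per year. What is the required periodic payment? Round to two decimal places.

Level annuity due; solve FV = PMT × [((1+r)^n − 1)/r] × (1+r) for PMT.
Periodic rate r = 0.033 per year.
With n = 22: PMT = 100,000 / ([((1+r)^n − 1)/r] × (1+r)) = A$3,063.72

A$3,063.72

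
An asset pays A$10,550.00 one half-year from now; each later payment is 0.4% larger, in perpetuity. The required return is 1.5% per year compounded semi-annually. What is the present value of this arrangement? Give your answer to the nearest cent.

Periodic rate r = 0.015/2 per half-year.
Growing perpetuity (Gordon): PV = PMT₁ / (r − g) = 10,550 / (r − 0.004) = A$3,014,285.71.

A$3,014,285.71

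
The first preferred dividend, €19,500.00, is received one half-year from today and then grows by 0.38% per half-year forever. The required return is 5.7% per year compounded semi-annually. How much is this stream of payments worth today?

€789,473.68

Periodic rate r = 0.057/2 per half-year.
Growing perpetuity (Gordon): PV = PMT₁ / (r − g) = 19,500 / (r − 0.0038) = €789,473.68.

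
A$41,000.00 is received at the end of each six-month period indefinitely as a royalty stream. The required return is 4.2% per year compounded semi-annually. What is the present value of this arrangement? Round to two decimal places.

Periodic rate r = 0.042/2 per half-year.
Level perpetuity: PV = PMT / r = 41,000 / (0.042/2) = A$1,952,380.95.

A$1,952,380.95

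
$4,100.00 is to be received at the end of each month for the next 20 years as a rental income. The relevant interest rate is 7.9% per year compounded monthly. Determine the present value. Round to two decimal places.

$493,840.69

This is an ordinary annuity: 240 payments of $4,100.00 at the end of each month.
Periodic rate r = 0.079/12 per month; n is counted in months.
PV = PMT × [(1 − (1+r)^−n)/r] = 4,100 × [1 − (1+r)^−240] / r = $493,840.69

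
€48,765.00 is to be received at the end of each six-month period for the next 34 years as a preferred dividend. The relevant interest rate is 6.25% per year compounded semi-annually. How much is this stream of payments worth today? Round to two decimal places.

This is an ordinary annuity: 68 payments of €48,765.00 at the end of each six-month period.
Periodic rate r = 0.0625/2 per half-year; n is counted in half-years.
PV = PMT × [(1 − (1+r)^−n)/r] = 48,765 × [1 − (1+r)^−68] / r = €1,367,945.38

€1,367,945.38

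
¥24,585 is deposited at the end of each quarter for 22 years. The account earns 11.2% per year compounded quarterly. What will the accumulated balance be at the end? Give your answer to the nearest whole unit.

¥9,096,812

This is an ordinary annuity: 88 deposits of ¥24,585 at the end of each quarter.
Periodic rate r = 0.112/4 per quarter; n is counted in quarters.
FV = PMT × [((1+r)^n − 1)/r] = 24,585 × [(1+r)^88 − 1] / r = ¥9,096,812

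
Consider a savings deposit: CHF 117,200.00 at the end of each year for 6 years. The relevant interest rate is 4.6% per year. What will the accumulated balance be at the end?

This is an ordinary annuity: 6 deposits of CHF 117,200.00 at the end of each year.
Periodic rate r = 0.046 per year.
FV = PMT × [((1+r)^n − 1)/r] = 117,200 × [(1+r)^6 − 1] / r = CHF 789,202.19

CHF 789,202.19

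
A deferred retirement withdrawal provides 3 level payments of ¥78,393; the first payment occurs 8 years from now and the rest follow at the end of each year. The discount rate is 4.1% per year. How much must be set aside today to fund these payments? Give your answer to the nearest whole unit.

¥163,899

Ordinary annuity of 3 payments, first payment at period 8.
Periodic rate r = 0.041 per year.
The ordinary-annuity PV formula values the stream one period before the first payment (period 7); discount that back 7 periods:
PV₀ = 78,393 × [1 − (1+r)^−3] / r × (1+r)^−7 = ¥163,899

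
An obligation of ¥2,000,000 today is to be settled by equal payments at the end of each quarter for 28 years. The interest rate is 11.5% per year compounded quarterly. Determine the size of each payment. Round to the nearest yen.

Level ordinary annuity; solve PV = PMT × [(1 − (1+r)^−n)/r] for PMT.
Periodic rate r = 0.115/4 per quarter; n is counted in quarters.
With n = 112: PMT = 2,000,000 / ([(1 − (1+r)^−n)/r]) = ¥60,009

¥60,009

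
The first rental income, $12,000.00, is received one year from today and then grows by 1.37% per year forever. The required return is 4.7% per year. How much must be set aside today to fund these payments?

$360,360.36

Periodic rate r = 0.047 per year.
Growing perpetuity (Gordon): PV = PMT₁ / (r − g) = 12,000 / (r − 0.0137) = $360,360.36.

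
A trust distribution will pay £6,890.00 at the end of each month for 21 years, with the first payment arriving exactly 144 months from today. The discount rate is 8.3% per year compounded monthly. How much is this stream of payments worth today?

£306,301.90

Ordinary annuity of 252 payments, first payment at period 144.
Periodic rate r = 0.083/12 per month; n is counted in months.
The ordinary-annuity PV formula values the stream one period before the first payment (period 143); discount that back 143 periods:
PV₀ = 6,890 × [1 − (1+r)^−252] / r × (1+r)^−143 = £306,301.90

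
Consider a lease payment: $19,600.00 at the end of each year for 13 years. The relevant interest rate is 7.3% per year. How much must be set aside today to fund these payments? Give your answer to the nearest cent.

$161,060.37

This is an ordinary annuity: 13 payments of $19,600.00 at the end of each year.
Periodic rate r = 0.073 per year.
PV = PMT × [(1 − (1+r)^−n)/r] = 19,600 × [1 − (1+r)^−13] / r = $161,060.37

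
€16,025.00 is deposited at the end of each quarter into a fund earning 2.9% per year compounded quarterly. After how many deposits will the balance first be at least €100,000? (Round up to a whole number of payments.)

7 payments

Periodic rate r = 0.029/4 per quarter; n is counted in quarters.
Ordinary annuity FV: 100,000 = 16,025 × [((1+r)^n − 1)/r].
(1+r)^n = 1 + 100,000 × r / 16,025, so n = ln(1 + 100,000·r/16,025) / ln(1+r) = 6.13.
Round up to a whole number of payments: n = 7.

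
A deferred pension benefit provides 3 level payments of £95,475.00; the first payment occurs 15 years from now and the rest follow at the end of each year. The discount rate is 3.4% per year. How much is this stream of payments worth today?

£167,820.15

Ordinary annuity of 3 payments, first payment at period 15.
Periodic rate r = 0.034 per year.
The ordinary-annuity PV formula values the stream one period before the first payment (period 14); discount that back 14 periods:
PV₀ = 95,475 × [1 − (1+r)^−3] / r × (1+r)^−14 = £167,820.15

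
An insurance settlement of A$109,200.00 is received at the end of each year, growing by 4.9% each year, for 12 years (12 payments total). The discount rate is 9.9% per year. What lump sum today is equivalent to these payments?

Periodic rate r = 0.099 per year.
Growing ordinary annuity: PV = PMT₁ × [1 − ((1+g)/(1+r))^n] / (r − g) = 109,200 × [1 − ((1+0.049)/(1+r))^12] / (r − 0.049) = A$934,931.71.

A$934,931.71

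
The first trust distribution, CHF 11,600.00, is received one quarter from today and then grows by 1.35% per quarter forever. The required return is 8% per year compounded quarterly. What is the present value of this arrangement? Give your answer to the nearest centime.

Periodic rate r = 0.08/4 per quarter.
Growing perpetuity (Gordon): PV = PMT₁ / (r − g) = 11,600 / (r − 0.0135) = CHF 1,784,615.38.

CHF 1,784,615.38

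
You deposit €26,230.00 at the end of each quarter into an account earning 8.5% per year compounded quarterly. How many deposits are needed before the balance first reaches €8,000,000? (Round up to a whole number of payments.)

96 payments

Periodic rate r = 0.085/4 per quarter; n is counted in quarters.
Ordinary annuity FV: 8,000,000 = 26,230 × [((1+r)^n − 1)/r].
(1+r)^n = 1 + 8,000,000 × r / 26,230, so n = ln(1 + 8,000,000·r/26,230) / ln(1+r) = 95.70.
Round up to a whole number of payments: n = 96.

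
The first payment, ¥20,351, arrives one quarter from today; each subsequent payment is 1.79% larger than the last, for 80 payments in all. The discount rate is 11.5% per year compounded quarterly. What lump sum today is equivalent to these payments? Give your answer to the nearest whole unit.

Periodic rate r = 0.115/4 per quarter; n is counted in quarters.
Growing ordinary annuity: PV = PMT₁ × [1 − ((1+g)/(1+r))^n] / (r − g) = 20,351 × [1 − ((1+0.0179)/(1+r))^80] / (r − 0.0179) = ¥1,072,554.

¥1,072,554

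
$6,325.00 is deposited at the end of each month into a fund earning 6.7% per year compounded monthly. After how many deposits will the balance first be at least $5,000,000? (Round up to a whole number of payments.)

304 payments

Periodic rate r = 0.067/12 per month; n is counted in months.
Ordinary annuity FV: 5,000,000 = 6,325 × [((1+r)^n − 1)/r].
(1+r)^n = 1 + 5,000,000 × r / 6,325, so n = ln(1 + 5,000,000·r/6,325) / ln(1+r) = 303.34.
Round up to a whole number of payments: n = 304.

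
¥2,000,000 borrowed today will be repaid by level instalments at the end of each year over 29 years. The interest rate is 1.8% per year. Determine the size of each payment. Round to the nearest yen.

Level ordinary annuity; solve PV = PMT × [(1 − (1+r)^−n)/r] for PMT.
Periodic rate r = 0.018 per year.
With n = 29: PMT = 2,000,000 / ([(1 − (1+r)^−n)/r]) = ¥89,130

¥89,130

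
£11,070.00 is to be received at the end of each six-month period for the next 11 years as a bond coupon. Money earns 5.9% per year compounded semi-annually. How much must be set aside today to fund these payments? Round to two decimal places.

£177,308.62

This is an ordinary annuity: 22 payments of £11,070.00 at the end of each six-month period.
Periodic rate r = 0.059/2 per half-year; n is counted in half-years.
PV = PMT × [(1 − (1+r)^−n)/r] = 11,070 × [1 − (1+r)^−22] / r = £177,308.62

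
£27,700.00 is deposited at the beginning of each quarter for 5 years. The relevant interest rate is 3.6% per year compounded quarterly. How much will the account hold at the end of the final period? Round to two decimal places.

£609,461.77

This is an annuity due: 20 deposits of £27,700.00 at the beginning of each quarter.
Periodic rate r = 0.036/4 per quarter; n is counted in quarters.
FV = PMT × [((1+r)^n − 1)/r] × (1+r) = 27,700 × [(1+r)^20 − 1] / r × (1+r) = £609,461.77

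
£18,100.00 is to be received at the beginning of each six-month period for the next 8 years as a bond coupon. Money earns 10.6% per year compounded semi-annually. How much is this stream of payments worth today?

This is an annuity due: 16 payments of £18,100.00 at the beginning of each six-month period.
Periodic rate r = 0.106/2 per half-year; n is counted in half-years.
PV = PMT × [(1 − (1+r)^−n)/r] × (1+r) = 18,100 × [1 − (1+r)^−16] / r × (1+r) = £202,219.43

£202,219.43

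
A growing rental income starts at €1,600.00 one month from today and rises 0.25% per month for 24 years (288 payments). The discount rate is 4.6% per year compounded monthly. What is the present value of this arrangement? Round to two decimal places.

Periodic rate r = 0.046/12 per month; n is counted in months.
Growing ordinary annuity: PV = PMT₁ × [1 − ((1+g)/(1+r))^n] / (r − g) = 1,600 × [1 − ((1+0.0025)/(1+r))^288] / (r − 0.0025) = €381,650.96.

€381,650.96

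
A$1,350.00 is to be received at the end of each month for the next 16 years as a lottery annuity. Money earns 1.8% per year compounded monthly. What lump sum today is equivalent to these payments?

A$225,068.94

This is an ordinary annuity: 192 payments of A$1,350.00 at the end of each month.
Periodic rate r = 0.018/12 per month; n is counted in months.
PV = PMT × [(1 − (1+r)^−n)/r] = 1,350 × [1 − (1+r)^−192] / r = A$225,068.94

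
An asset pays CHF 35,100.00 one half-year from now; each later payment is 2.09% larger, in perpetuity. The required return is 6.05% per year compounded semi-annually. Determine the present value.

Periodic rate r = 0.0605/2 per half-year.
Growing perpetuity (Gordon): PV = PMT₁ / (r − g) = 35,100 / (r − 0.0209) = CHF 3,754,010.70.

CHF 3,754,010.70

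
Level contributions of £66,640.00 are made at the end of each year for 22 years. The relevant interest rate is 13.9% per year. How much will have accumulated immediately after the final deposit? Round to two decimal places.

This is an ordinary annuity: 22 deposits of £66,640.00 at the end of each year.
Periodic rate r = 0.139 per year.
FV = PMT × [((1+r)^n − 1)/r] = 66,640 × [(1+r)^22 − 1] / r = £7,919,856.67

£7,919,856.67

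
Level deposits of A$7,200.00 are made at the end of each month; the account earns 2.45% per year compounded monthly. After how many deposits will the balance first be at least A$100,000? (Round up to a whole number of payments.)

14 payments

Periodic rate r = 0.0245/12 per month; n is counted in months.
Ordinary annuity FV: 100,000 = 7,200 × [((1+r)^n − 1)/r].
(1+r)^n = 1 + 100,000 × r / 7,200, so n = ln(1 + 100,000·r/7,200) / ln(1+r) = 13.71.
Round up to a whole number of payments: n = 14.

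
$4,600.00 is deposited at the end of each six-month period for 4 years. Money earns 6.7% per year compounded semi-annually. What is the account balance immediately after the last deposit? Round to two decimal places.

This is an ordinary annuity: 8 deposits of $4,600.00 at the end of each six-month period.
Periodic rate r = 0.067/2 per half-year; n is counted in half-years.
FV = PMT × [((1+r)^n − 1)/r] = 4,600 × [(1+r)^8 − 1] / r = $41,416.33

$41,416.33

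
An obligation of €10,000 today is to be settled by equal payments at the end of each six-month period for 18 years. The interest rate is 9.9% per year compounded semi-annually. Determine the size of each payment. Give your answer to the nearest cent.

€600.47

Level ordinary annuity; solve PV = PMT × [(1 − (1+r)^−n)/r] for PMT.
Periodic rate r = 0.099/2 per half-year; n is counted in half-years.
With n = 36: PMT = 10,000 / ([(1 − (1+r)^−n)/r]) = €600.47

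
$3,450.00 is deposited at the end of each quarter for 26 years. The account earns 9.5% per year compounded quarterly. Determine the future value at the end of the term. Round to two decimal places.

$1,523,223.03

This is an ordinary annuity: 104 deposits of $3,450.00 at the end of each quarter.
Periodic rate r = 0.095/4 per quarter; n is counted in quarters.
FV = PMT × [((1+r)^n − 1)/r] = 3,450 × [(1+r)^104 − 1] / r = $1,523,223.03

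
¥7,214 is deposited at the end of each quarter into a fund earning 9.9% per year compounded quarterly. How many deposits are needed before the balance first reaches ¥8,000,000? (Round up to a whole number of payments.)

Periodic rate r = 0.099/4 per quarter; n is counted in quarters.
Ordinary annuity FV: 8,000,000 = 7,214 × [((1+r)^n − 1)/r].
(1+r)^n = 1 + 8,000,000 × r / 7,214, so n = ln(1 + 8,000,000·r/7,214) / ln(1+r) = 136.94.
Round up to a whole number of payments: n = 137.

137 payments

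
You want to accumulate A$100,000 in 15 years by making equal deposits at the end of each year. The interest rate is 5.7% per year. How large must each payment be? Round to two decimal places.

Level ordinary annuity; solve FV = PMT × [((1+r)^n − 1)/r] for PMT.
Periodic rate r = 0.057 per year.
With n = 15: PMT = 100,000 / ([((1+r)^n − 1)/r]) = A$4,395.41

A$4,395.41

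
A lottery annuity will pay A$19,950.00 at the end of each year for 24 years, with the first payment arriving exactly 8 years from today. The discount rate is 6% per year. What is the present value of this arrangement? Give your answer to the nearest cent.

Ordinary annuity of 24 payments, first payment at period 8.
Periodic rate r = 0.06 per year.
The ordinary-annuity PV formula values the stream one period before the first payment (period 7); discount that back 7 periods:
PV₀ = 19,950 × [1 − (1+r)^−24] / r × (1+r)^−7 = A$166,516.76

A$166,516.76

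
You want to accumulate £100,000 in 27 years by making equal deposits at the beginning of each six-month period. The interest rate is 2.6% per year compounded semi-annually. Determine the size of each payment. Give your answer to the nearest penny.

Level annuity due; solve FV = PMT × [((1+r)^n − 1)/r] × (1+r) for PMT.
Periodic rate r = 0.026/2 per half-year; n is counted in half-years.
With n = 54: PMT = 100,000 / ([((1+r)^n − 1)/r] × (1+r)) = £1,272.28

£1,272.28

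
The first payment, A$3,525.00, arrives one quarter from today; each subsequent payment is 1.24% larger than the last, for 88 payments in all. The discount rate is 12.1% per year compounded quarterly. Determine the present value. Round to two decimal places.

Periodic rate r = 0.121/4 per quarter; n is counted in quarters.
Growing ordinary annuity: PV = PMT₁ × [1 − ((1+g)/(1+r))^n] / (r − g) = 3,525 × [1 − ((1+0.0124)/(1+r))^88] / (r − 0.0124) = A$155,060.22.

A$155,060.22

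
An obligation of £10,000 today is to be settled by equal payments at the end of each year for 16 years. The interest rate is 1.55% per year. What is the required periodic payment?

£710.51

Level ordinary annuity; solve PV = PMT × [(1 − (1+r)^−n)/r] for PMT.
Periodic rate r = 0.0155 per year.
With n = 16: PMT = 10,000 / ([(1 − (1+r)^−n)/r]) = £710.51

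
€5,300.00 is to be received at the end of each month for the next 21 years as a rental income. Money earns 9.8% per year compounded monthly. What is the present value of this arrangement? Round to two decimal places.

€565,403.35

This is an ordinary annuity: 252 payments of €5,300.00 at the end of each month.
Periodic rate r = 0.098/12 per month; n is counted in months.
PV = PMT × [(1 − (1+r)^−n)/r] = 5,300 × [1 − (1+r)^−252] / r = €565,403.35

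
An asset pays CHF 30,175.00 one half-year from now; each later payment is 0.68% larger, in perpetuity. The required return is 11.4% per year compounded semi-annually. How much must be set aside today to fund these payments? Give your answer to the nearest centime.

Periodic rate r = 0.114/2 per half-year.
Growing perpetuity (Gordon): PV = PMT₁ / (r − g) = 30,175 / (r − 0.0068) = CHF 601,095.62.

CHF 601,095.62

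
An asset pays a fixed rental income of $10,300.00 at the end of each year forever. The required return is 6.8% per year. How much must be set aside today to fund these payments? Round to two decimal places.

$151,470.59

Periodic rate r = 0.068 per year.
Level perpetuity: PV = PMT / r = 10,300 / (0.068) = $151,470.59.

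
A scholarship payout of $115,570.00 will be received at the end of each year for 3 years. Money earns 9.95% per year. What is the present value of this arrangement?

This is an ordinary annuity: 3 payments of $115,570.00 at the end of each year.
Periodic rate r = 0.0995 per year.
PV = PMT × [(1 − (1+r)^−n)/r] = 115,570 × [1 − (1+r)^−3] / r = $287,658.66

$287,658.66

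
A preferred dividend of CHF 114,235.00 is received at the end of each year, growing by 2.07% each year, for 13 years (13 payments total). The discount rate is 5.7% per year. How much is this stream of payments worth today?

Periodic rate r = 0.057 per year.
Growing ordinary annuity: PV = PMT₁ × [1 − ((1+g)/(1+r))^n] / (r − g) = 114,235 × [1 − ((1+0.0207)/(1+r))^13] / (r − 0.0207) = CHF 1,148,980.12.

CHF 1,148,980.12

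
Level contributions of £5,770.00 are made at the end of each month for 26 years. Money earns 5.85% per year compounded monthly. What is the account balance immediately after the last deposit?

This is an ordinary annuity: 312 deposits of £5,770.00 at the end of each month.
Periodic rate r = 0.0585/12 per month; n is counted in months.
FV = PMT × [((1+r)^n − 1)/r] = 5,770 × [(1+r)^312 − 1] / r = £4,213,482.04

£4,213,482.04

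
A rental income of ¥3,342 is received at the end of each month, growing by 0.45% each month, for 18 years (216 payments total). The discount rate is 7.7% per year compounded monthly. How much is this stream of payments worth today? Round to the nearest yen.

Periodic rate r = 0.077/12 per month; n is counted in months.
Growing ordinary annuity: PV = PMT₁ × [1 − ((1+g)/(1+r))^n] / (r − g) = 3,342 × [1 − ((1+0.0045)/(1+r))^216] / (r − 0.0045) = ¥588,503.

¥588,503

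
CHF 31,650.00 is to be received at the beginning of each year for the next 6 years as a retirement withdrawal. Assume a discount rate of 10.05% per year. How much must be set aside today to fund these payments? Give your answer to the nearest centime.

CHF 151,475.31

This is an annuity due: 6 payments of CHF 31,650.00 at the beginning of each year.
Periodic rate r = 0.1005 per year.
PV = PMT × [(1 − (1+r)^−n)/r] × (1+r) = 31,650 × [1 − (1+r)^−6] / r × (1+r) = CHF 151,475.31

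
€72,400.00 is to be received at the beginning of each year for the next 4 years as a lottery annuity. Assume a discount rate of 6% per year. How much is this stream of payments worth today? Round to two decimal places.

€265,926.07

This is an annuity due: 4 payments of €72,400.00 at the beginning of each year.
Periodic rate r = 0.06 per year.
PV = PMT × [(1 − (1+r)^−n)/r] × (1+r) = 72,400 × [1 − (1+r)^−4] / r × (1+r) = €265,926.07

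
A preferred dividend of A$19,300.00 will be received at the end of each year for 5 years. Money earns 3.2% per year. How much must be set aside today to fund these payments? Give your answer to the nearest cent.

This is an ordinary annuity: 5 payments of A$19,300.00 at the end of each year.
Periodic rate r = 0.032 per year.
PV = PMT × [(1 − (1+r)^−n)/r] = 19,300 × [1 − (1+r)^−5] / r = A$87,885.86

A$87,885.86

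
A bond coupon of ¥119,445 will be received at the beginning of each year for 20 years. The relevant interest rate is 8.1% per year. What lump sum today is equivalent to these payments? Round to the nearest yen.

This is an annuity due: 20 payments of ¥119,445 at the beginning of each year.
Periodic rate r = 0.081 per year.
PV = PMT × [(1 − (1+r)^−n)/r] × (1+r) = 119,445 × [1 − (1+r)^−20] / r × (1+r) = ¥1,258,341

¥1,258,341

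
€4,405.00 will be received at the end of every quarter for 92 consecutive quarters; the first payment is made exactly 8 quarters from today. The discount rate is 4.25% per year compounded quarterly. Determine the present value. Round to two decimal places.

€239,408.98

Ordinary annuity of 92 payments, first payment at period 8.
Periodic rate r = 0.0425/4 per quarter; n is counted in quarters.
The ordinary-annuity PV formula values the stream one period before the first payment (period 7); discount that back 7 periods:
PV₀ = 4,405 × [1 − (1+r)^−92] / r × (1+r)^−7 = €239,408.98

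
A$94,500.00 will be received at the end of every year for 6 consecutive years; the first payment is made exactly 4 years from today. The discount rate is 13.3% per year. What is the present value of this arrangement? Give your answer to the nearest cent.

A$257,582.82

Ordinary annuity of 6 payments, first payment at period 4.
Periodic rate r = 0.133 per year.
The ordinary-annuity PV formula values the stream one period before the first payment (period 3); discount that back 3 periods:
PV₀ = 94,500 × [1 − (1+r)^−6] / r × (1+r)^−3 = A$257,582.82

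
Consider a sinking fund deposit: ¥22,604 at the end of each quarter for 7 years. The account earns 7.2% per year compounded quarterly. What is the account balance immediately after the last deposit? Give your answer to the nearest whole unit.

¥813,651

This is an ordinary annuity: 28 deposits of ¥22,604 at the end of each quarter.
Periodic rate r = 0.072/4 per quarter; n is counted in quarters.
FV = PMT × [((1+r)^n − 1)/r] = 22,604 × [(1+r)^28 − 1] / r = ¥813,651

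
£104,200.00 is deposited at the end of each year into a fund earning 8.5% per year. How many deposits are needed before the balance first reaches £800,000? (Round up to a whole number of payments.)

7 payments

Periodic rate r = 0.085 per year.
Ordinary annuity FV: 800,000 = 104,200 × [((1+r)^n − 1)/r].
(1+r)^n = 1 + 800,000 × r / 104,200, so n = ln(1 + 800,000·r/104,200) / ln(1+r) = 6.16.
Round up to a whole number of payments: n = 7.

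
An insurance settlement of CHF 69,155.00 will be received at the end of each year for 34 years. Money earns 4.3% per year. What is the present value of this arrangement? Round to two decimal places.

CHF 1,223,939.66

This is an ordinary annuity: 34 payments of CHF 69,155.00 at the end of each year.
Periodic rate r = 0.043 per year.
PV = PMT × [(1 − (1+r)^−n)/r] = 69,155 × [1 − (1+r)^−34] / r = CHF 1,223,939.66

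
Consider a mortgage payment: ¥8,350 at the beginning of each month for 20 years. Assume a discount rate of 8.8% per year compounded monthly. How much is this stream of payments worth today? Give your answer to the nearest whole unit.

¥948,382

This is an annuity due: 240 payments of ¥8,350 at the beginning of each month.
Periodic rate r = 0.088/12 per month; n is counted in months.
PV = PMT × [(1 − (1+r)^−n)/r] × (1+r) = 8,350 × [1 − (1+r)^−240] / r × (1+r) = ¥948,382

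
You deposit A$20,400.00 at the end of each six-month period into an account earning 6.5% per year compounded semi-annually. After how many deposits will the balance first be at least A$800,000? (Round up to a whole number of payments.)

26 payments

Periodic rate r = 0.065/2 per half-year; n is counted in half-years.
Ordinary annuity FV: 800,000 = 20,400 × [((1+r)^n − 1)/r].
(1+r)^n = 1 + 800,000 × r / 20,400, so n = ln(1 + 800,000·r/20,400) / ln(1+r) = 25.69.
Round up to a whole number of payments: n = 26.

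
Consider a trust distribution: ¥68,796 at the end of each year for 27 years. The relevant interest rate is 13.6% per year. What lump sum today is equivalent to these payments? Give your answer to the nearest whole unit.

This is an ordinary annuity: 27 payments of ¥68,796 at the end of each year.
Periodic rate r = 0.136 per year.
PV = PMT × [(1 − (1+r)^−n)/r] = 68,796 × [1 − (1+r)^−27] / r = ¥489,679

¥489,679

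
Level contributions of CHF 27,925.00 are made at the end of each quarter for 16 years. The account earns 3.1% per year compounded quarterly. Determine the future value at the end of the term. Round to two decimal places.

This is an ordinary annuity: 64 deposits of CHF 27,925.00 at the end of each quarter.
Periodic rate r = 0.031/4 per quarter; n is counted in quarters.
FV = PMT × [((1+r)^n − 1)/r] = 27,925 × [(1+r)^64 − 1] / r = CHF 2,302,470.58

CHF 2,302,470.58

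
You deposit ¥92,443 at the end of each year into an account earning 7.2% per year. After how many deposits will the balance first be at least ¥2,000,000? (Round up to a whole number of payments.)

Periodic rate r = 0.072 per year.
Ordinary annuity FV: 2,000,000 = 92,443 × [((1+r)^n − 1)/r].
(1+r)^n = 1 + 2,000,000 × r / 92,443, so n = ln(1 + 2,000,000·r/92,443) / ln(1+r) = 13.51.
Round up to a whole number of payments: n = 14.

14 payments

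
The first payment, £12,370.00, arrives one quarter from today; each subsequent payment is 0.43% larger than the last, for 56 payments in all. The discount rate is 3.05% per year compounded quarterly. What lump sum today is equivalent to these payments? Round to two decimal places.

Periodic rate r = 0.0305/4 per quarter; n is counted in quarters.
Growing ordinary annuity: PV = PMT₁ × [1 − ((1+g)/(1+r))^n] / (r − g) = 12,370 × [1 − ((1+0.0043)/(1+r))^56] / (r − 0.0043) = £628,641.32.

£628,641.32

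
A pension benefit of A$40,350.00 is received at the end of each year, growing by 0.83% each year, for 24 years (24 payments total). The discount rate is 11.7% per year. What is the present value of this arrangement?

Periodic rate r = 0.117 per year.
Growing ordinary annuity: PV = PMT₁ × [1 − ((1+g)/(1+r))^n] / (r − g) = 40,350 × [1 − ((1+0.0083)/(1+r))^24] / (r − 0.0083) = A$339,400.38.

A$339,400.38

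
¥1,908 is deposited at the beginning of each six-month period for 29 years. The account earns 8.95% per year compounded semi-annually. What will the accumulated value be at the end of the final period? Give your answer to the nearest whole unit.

¥519,763

This is an annuity due: 58 deposits of ¥1,908 at the beginning of each six-month period.
Periodic rate r = 0.0895/2 per half-year; n is counted in half-years.
FV = PMT × [((1+r)^n − 1)/r] × (1+r) = 1,908 × [(1+r)^58 − 1] / r × (1+r) = ¥519,763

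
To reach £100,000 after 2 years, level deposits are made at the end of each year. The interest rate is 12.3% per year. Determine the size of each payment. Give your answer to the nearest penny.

Level ordinary annuity; solve FV = PMT × [((1+r)^n − 1)/r] for PMT.
Periodic rate r = 0.123 per year.
With n = 2: PMT = 100,000 / ([((1+r)^n − 1)/r]) = £47,103.16

£47,103.16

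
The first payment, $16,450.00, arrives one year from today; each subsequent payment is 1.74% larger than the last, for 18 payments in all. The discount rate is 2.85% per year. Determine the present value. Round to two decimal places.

Periodic rate r = 0.0285 per year.
Growing ordinary annuity: PV = PMT₁ × [1 − ((1+g)/(1+r))^n] / (r − g) = 16,450 × [1 − ((1+0.0174)/(1+r))^18] / (r − 0.0174) = $262,945.24.

$262,945.24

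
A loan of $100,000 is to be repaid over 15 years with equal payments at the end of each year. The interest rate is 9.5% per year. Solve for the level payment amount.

$12,774.37

Level ordinary annuity; solve PV = PMT × [(1 − (1+r)^−n)/r] for PMT.
Periodic rate r = 0.095 per year.
With n = 15: PMT = 100,000 / ([(1 − (1+r)^−n)/r]) = $12,774.37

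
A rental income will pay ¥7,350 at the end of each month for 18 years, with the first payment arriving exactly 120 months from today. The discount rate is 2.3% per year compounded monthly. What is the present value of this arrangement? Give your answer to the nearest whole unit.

¥1,034,292

Ordinary annuity of 216 payments, first payment at period 120.
Periodic rate r = 0.023/12 per month; n is counted in months.
The ordinary-annuity PV formula values the stream one period before the first payment (period 119); discount that back 119 periods:
PV₀ = 7,350 × [1 − (1+r)^−216] / r × (1+r)^−119 = ¥1,034,292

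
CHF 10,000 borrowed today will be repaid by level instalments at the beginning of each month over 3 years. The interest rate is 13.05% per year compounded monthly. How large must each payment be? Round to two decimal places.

Level annuity due; solve PV = PMT × [(1 − (1+r)^−n)/r] × (1+r) for PMT.
Periodic rate r = 0.1305/12 per month; n is counted in months.
With n = 36: PMT = 10,000 / ([(1 − (1+r)^−n)/r] × (1+r)) = CHF 333.55

CHF 333.55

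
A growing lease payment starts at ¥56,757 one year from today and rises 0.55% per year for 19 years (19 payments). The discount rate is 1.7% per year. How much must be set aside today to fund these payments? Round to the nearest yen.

Periodic rate r = 0.017 per year.
Growing ordinary annuity: PV = PMT₁ × [1 − ((1+g)/(1+r))^n] / (r − g) = 56,757 × [1 − ((1+0.0055)/(1+r))^19] / (r − 0.0055) = ¥959,057.

¥959,057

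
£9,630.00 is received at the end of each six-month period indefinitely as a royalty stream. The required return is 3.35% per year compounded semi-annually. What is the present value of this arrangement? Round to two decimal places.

£574,925.37

Periodic rate r = 0.0335/2 per half-year.
Level perpetuity: PV = PMT / r = 9,630 / (0.0335/2) = £574,925.37.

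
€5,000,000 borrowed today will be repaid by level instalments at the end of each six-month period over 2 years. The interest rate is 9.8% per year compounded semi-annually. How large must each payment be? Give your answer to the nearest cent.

Level ordinary annuity; solve PV = PMT × [(1 − (1+r)^−n)/r] for PMT.
Periodic rate r = 0.098/2 per half-year; n is counted in half-years.
With n = 4: PMT = 5,000,000 / ([(1 − (1+r)^−n)/r]) = €1,406,785.17

€1,406,785.17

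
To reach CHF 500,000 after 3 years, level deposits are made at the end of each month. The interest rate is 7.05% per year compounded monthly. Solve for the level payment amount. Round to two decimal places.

Level ordinary annuity; solve FV = PMT × [((1+r)^n − 1)/r] for PMT.
Periodic rate r = 0.0705/12 per month; n is counted in months.
With n = 36: PMT = 500,000 / ([((1+r)^n − 1)/r]) = CHF 12,512.48

CHF 12,512.48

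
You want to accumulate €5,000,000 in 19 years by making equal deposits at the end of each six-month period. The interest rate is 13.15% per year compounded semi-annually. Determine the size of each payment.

Level ordinary annuity; solve FV = PMT × [((1+r)^n − 1)/r] for PMT.
Periodic rate r = 0.1315/2 per half-year; n is counted in half-years.
With n = 38: PMT = 5,000,000 / ([((1+r)^n − 1)/r]) = €32,093.41

€32,093.41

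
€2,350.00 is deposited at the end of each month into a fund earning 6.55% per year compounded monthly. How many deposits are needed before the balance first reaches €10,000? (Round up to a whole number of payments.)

5 payments

Periodic rate r = 0.0655/12 per month; n is counted in months.
Ordinary annuity FV: 10,000 = 2,350 × [((1+r)^n − 1)/r].
(1+r)^n = 1 + 10,000 × r / 2,350, so n = ln(1 + 10,000·r/2,350) / ln(1+r) = 4.22.
Round up to a whole number of payments: n = 5.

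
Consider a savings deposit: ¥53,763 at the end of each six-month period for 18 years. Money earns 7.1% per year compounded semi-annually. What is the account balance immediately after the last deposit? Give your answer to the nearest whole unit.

This is an ordinary annuity: 36 deposits of ¥53,763 at the end of each six-month period.
Periodic rate r = 0.071/2 per half-year; n is counted in half-years.
FV = PMT × [((1+r)^n − 1)/r] = 53,763 × [(1+r)^36 − 1] / r = ¥3,802,454

¥3,802,454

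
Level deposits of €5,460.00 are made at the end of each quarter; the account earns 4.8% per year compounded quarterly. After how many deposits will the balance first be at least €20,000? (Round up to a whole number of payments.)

Periodic rate r = 0.048/4 per quarter; n is counted in quarters.
Ordinary annuity FV: 20,000 = 5,460 × [((1+r)^n − 1)/r].
(1+r)^n = 1 + 20,000 × r / 5,460, so n = ln(1 + 20,000·r/5,460) / ln(1+r) = 3.61.
Round up to a whole number of payments: n = 4.

4 payments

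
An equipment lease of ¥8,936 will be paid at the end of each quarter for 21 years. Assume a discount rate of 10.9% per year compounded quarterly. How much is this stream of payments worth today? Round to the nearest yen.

This is an ordinary annuity: 84 payments of ¥8,936 at the end of each quarter.
Periodic rate r = 0.109/4 per quarter; n is counted in quarters.
PV = PMT × [(1 − (1+r)^−n)/r] = 8,936 × [1 − (1+r)^−84] / r = ¥293,651

¥293,651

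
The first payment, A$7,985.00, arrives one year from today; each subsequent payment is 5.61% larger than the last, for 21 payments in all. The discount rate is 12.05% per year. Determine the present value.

Periodic rate r = 0.1205 per year.
Growing ordinary annuity: PV = PMT₁ × [1 − ((1+g)/(1+r))^n] / (r − g) = 7,985 × [1 − ((1+0.0561)/(1+r))^21] / (r − 0.0561) = A$88,218.47.

A$88,218.47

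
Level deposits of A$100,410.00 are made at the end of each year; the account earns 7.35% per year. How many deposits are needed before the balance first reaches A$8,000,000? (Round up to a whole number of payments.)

Periodic rate r = 0.0735 per year.
Ordinary annuity FV: 8,000,000 = 100,410 × [((1+r)^n − 1)/r].
(1+r)^n = 1 + 8,000,000 × r / 100,410, so n = ln(1 + 8,000,000·r/100,410) / ln(1+r) = 27.14.
Round up to a whole number of payments: n = 28.

28 payments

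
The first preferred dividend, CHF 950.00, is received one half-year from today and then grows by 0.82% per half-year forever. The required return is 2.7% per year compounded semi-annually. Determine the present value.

Periodic rate r = 0.027/2 per half-year.
Growing perpetuity (Gordon): PV = PMT₁ / (r − g) = 950 / (r − 0.0082) = CHF 179,245.28.

CHF 179,245.28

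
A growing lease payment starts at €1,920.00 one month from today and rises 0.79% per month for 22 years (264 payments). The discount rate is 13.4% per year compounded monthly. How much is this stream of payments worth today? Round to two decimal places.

€337,606.90

Periodic rate r = 0.134/12 per month; n is counted in months.
Growing ordinary annuity: PV = PMT₁ × [1 − ((1+g)/(1+r))^n] / (r − g) = 1,920 × [1 − ((1+0.0079)/(1+r))^264] / (r − 0.0079) = €337,606.90.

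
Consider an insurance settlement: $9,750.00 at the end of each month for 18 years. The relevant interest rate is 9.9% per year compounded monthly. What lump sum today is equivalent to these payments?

This is an ordinary annuity: 216 payments of $9,750.00 at the end of each month.
Periodic rate r = 0.099/12 per month; n is counted in months.
PV = PMT × [(1 − (1+r)^−n)/r] = 9,750 × [1 − (1+r)^−216] / r = $981,457.34

$981,457.34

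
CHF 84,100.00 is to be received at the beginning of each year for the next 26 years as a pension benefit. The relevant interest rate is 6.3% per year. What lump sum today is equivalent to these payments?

CHF 1,129,203.65

This is an annuity due: 26 payments of CHF 84,100.00 at the beginning of each year.
Periodic rate r = 0.063 per year.
PV = PMT × [(1 − (1+r)^−n)/r] × (1+r) = 84,100 × [1 − (1+r)^−26] / r × (1+r) = CHF 1,129,203.65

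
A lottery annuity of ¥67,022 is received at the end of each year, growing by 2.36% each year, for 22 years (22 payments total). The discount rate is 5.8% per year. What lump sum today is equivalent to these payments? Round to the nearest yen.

Periodic rate r = 0.058 per year.
Growing ordinary annuity: PV = PMT₁ × [1 − ((1+g)/(1+r))^n] / (r − g) = 67,022 × [1 − ((1+0.0236)/(1+r))^22] / (r − 0.0236) = ¥1,006,771.

¥1,006,771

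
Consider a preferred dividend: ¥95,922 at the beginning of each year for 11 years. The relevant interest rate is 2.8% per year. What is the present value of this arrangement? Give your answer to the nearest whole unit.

This is an annuity due: 11 payments of ¥95,922 at the beginning of each year.
Periodic rate r = 0.028 per year.
PV = PMT × [(1 − (1+r)^−n)/r] × (1+r) = 95,922 × [1 − (1+r)^−11] / r × (1+r) = ¥922,571

¥922,571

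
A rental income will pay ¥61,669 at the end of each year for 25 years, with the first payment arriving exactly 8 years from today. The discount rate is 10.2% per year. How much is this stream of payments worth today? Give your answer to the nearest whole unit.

¥279,316

Ordinary annuity of 25 payments, first payment at period 8.
Periodic rate r = 0.102 per year.
The ordinary-annuity PV formula values the stream one period before the first payment (period 7); discount that back 7 periods:
PV₀ = 61,669 × [1 − (1+r)^−25] / r × (1+r)^−7 = ¥279,316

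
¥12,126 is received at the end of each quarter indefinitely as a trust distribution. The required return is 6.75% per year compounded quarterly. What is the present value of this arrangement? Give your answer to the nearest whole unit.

Periodic rate r = 0.0675/4 per quarter.
Level perpetuity: PV = PMT / r = 12,126 / (0.0675/4) = ¥718,578.

¥718,578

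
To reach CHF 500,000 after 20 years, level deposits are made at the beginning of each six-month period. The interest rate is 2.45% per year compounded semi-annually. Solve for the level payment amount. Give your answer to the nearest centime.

CHF 9,643.38

Level annuity due; solve FV = PMT × [((1+r)^n − 1)/r] × (1+r) for PMT.
Periodic rate r = 0.0245/2 per half-year; n is counted in half-years.
With n = 40: PMT = 500,000 / ([((1+r)^n − 1)/r] × (1+r)) = CHF 9,643.38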